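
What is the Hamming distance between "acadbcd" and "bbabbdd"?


Comparing "acadbcd" and "bbabbdd" position by position:
  Position 0: 'a' vs 'b' => differ
  Position 1: 'c' vs 'b' => differ
  Position 2: 'a' vs 'a' => same
  Position 3: 'd' vs 'b' => differ
  Position 4: 'b' vs 'b' => same
  Position 5: 'c' vs 'd' => differ
  Position 6: 'd' vs 'd' => same
Total differences (Hamming distance): 4

4


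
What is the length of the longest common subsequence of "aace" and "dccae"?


LCS of "aace" and "dccae"
DP table:
           d    c    c    a    e
      0    0    0    0    0    0
  a   0    0    0    0    1    1
  a   0    0    0    0    1    1
  c   0    0    1    1    1    1
  e   0    0    1    1    1    2
LCS length = dp[4][5] = 2

2


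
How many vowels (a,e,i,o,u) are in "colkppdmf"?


Input: colkppdmf
Checking each character:
  'c' at position 0: consonant
  'o' at position 1: vowel (running total: 1)
  'l' at position 2: consonant
  'k' at position 3: consonant
  'p' at position 4: consonant
  'p' at position 5: consonant
  'd' at position 6: consonant
  'm' at position 7: consonant
  'f' at position 8: consonant
Total vowels: 1

1


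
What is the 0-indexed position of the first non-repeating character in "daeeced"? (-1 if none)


Input: daeeced
Character frequencies:
  'a': 1
  'c': 1
  'd': 2
  'e': 3
Scanning left to right for freq == 1:
  Position 0 ('d'): freq=2, skip
  Position 1 ('a'): unique! => answer = 1

1


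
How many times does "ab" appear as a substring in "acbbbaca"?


Searching for "ab" in "acbbbaca"
Scanning each position:
  Position 0: "ac" => no
  Position 1: "cb" => no
  Position 2: "bb" => no
  Position 3: "bb" => no
  Position 4: "ba" => no
  Position 5: "ac" => no
  Position 6: "ca" => no
Total occurrences: 0

0


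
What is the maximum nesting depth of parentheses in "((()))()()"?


Input: "((()))()()"
Tracking depth:
  Position 0 '(': depth becomes 1
  Position 1 '(': depth becomes 2
  Position 2 '(': depth becomes 3
  Position 3 ')': depth becomes 2
  Position 4 ')': depth becomes 1
  Position 5 ')': depth becomes 0
  Position 6 '(': depth becomes 1
  Position 7 ')': depth becomes 0
  Position 8 '(': depth becomes 1
  Position 9 ')': depth becomes 0
Maximum depth reached: 3

3


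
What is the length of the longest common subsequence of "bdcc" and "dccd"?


LCS of "bdcc" and "dccd"
DP table:
           d    c    c    d
      0    0    0    0    0
  b   0    0    0    0    0
  d   0    1    1    1    1
  c   0    1    2    2    2
  c   0    1    2    3    3
LCS length = dp[4][4] = 3

3


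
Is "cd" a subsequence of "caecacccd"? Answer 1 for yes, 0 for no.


Check if "cd" is a subsequence of "caecacccd"
Greedy scan:
  Position 0 ('c'): matches sub[0] = 'c'
  Position 1 ('a'): no match needed
  Position 2 ('e'): no match needed
  Position 3 ('c'): no match needed
  Position 4 ('a'): no match needed
  Position 5 ('c'): no match needed
  Position 6 ('c'): no match needed
  Position 7 ('c'): no match needed
  Position 8 ('d'): matches sub[1] = 'd'
All 2 characters matched => is a subsequence

1


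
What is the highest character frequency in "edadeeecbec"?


Input: edadeeecbec
Character counts:
  'a': 1
  'b': 1
  'c': 2
  'd': 2
  'e': 5
Maximum frequency: 5

5


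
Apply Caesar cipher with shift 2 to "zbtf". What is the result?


Caesar cipher: shift "zbtf" by 2
  'z' (pos 25) + 2 = pos 1 = 'b'
  'b' (pos 1) + 2 = pos 3 = 'd'
  't' (pos 19) + 2 = pos 21 = 'v'
  'f' (pos 5) + 2 = pos 7 = 'h'
Result: bdvh

bdvh


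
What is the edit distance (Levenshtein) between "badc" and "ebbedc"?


Computing edit distance: "badc" -> "ebbedc"
DP table:
           e    b    b    e    d    c
      0    1    2    3    4    5    6
  b   1    1    1    2    3    4    5
  a   2    2    2    2    3    4    5
  d   3    3    3    3    3    3    4
  c   4    4    4    4    4    4    3
Edit distance = dp[4][6] = 3

3


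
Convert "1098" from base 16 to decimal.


Input: "1098" in base 16
Positional expansion:
  Digit '1' (value 1) x 16^3 = 4096
  Digit '0' (value 0) x 16^2 = 0
  Digit '9' (value 9) x 16^1 = 144
  Digit '8' (value 8) x 16^0 = 8
Sum = 4248

4248


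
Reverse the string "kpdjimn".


Input: kpdjimn
Reading characters right to left:
  Position 6: 'n'
  Position 5: 'm'
  Position 4: 'i'
  Position 3: 'j'
  Position 2: 'd'
  Position 1: 'p'
  Position 0: 'k'
Reversed: nmijdpk

nmijdpk


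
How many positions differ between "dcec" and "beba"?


Comparing "dcec" and "beba" position by position:
  Position 0: 'd' vs 'b' => DIFFER
  Position 1: 'c' vs 'e' => DIFFER
  Position 2: 'e' vs 'b' => DIFFER
  Position 3: 'c' vs 'a' => DIFFER
Positions that differ: 4

4


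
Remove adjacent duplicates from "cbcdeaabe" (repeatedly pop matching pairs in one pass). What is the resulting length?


Input: cbcdeaabe
Stack-based adjacent duplicate removal:
  Read 'c': push. Stack: c
  Read 'b': push. Stack: cb
  Read 'c': push. Stack: cbc
  Read 'd': push. Stack: cbcd
  Read 'e': push. Stack: cbcde
  Read 'a': push. Stack: cbcdea
  Read 'a': matches stack top 'a' => pop. Stack: cbcde
  Read 'b': push. Stack: cbcdeb
  Read 'e': push. Stack: cbcdebe
Final stack: "cbcdebe" (length 7)

7


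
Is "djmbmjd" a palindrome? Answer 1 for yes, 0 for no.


Input: djmbmjd
Reversed: djmbmjd
  Compare pos 0 ('d') with pos 6 ('d'): match
  Compare pos 1 ('j') with pos 5 ('j'): match
  Compare pos 2 ('m') with pos 4 ('m'): match
Result: palindrome

1


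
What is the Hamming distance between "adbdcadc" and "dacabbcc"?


Comparing "adbdcadc" and "dacabbcc" position by position:
  Position 0: 'a' vs 'd' => differ
  Position 1: 'd' vs 'a' => differ
  Position 2: 'b' vs 'c' => differ
  Position 3: 'd' vs 'a' => differ
  Position 4: 'c' vs 'b' => differ
  Position 5: 'a' vs 'b' => differ
  Position 6: 'd' vs 'c' => differ
  Position 7: 'c' vs 'c' => same
Total differences (Hamming distance): 7

7


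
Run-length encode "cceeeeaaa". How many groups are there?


Input: cceeeeaaa
Scanning for consecutive runs:
  Group 1: 'c' x 2 (positions 0-1)
  Group 2: 'e' x 4 (positions 2-5)
  Group 3: 'a' x 3 (positions 6-8)
Total groups: 3

3


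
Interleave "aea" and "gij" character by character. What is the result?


Interleaving "aea" and "gij":
  Position 0: 'a' from first, 'g' from second => "ag"
  Position 1: 'e' from first, 'i' from second => "ei"
  Position 2: 'a' from first, 'j' from second => "aj"
Result: ageiaj

ageiaj


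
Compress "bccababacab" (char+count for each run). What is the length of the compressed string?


Input: bccababacab
Runs:
  'b' x 1 => "b1"
  'c' x 2 => "c2"
  'a' x 1 => "a1"
  'b' x 1 => "b1"
  'a' x 1 => "a1"
  'b' x 1 => "b1"
  'a' x 1 => "a1"
  'c' x 1 => "c1"
  'a' x 1 => "a1"
  'b' x 1 => "b1"
Compressed: "b1c2a1b1a1b1a1c1a1b1"
Compressed length: 20

20


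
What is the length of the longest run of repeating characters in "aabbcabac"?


Input: "aabbcabac"
Scanning for longest run:
  Position 1 ('a'): continues run of 'a', length=2
  Position 2 ('b'): new char, reset run to 1
  Position 3 ('b'): continues run of 'b', length=2
  Position 4 ('c'): new char, reset run to 1
  Position 5 ('a'): new char, reset run to 1
  Position 6 ('b'): new char, reset run to 1
  Position 7 ('a'): new char, reset run to 1
  Position 8 ('c'): new char, reset run to 1
Longest run: 'a' with length 2

2


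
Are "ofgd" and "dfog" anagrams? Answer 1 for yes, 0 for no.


Strings: "ofgd", "dfog"
Sorted first:  dfgo
Sorted second: dfgo
Sorted forms match => anagrams

1


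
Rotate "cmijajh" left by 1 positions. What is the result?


Input: "cmijajh", rotate left by 1
First 1 characters: "c"
Remaining characters: "mijajh"
Concatenate remaining + first: "mijajh" + "c" = "mijajhc"

mijajhc


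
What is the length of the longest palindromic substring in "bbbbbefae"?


Input: "bbbbbefae"
Checking substrings for palindromes:
  [0:5] "bbbbb" (len 5) => palindrome
  [0:4] "bbbb" (len 4) => palindrome
  [1:5] "bbbb" (len 4) => palindrome
  [0:3] "bbb" (len 3) => palindrome
  [1:4] "bbb" (len 3) => palindrome
  [2:5] "bbb" (len 3) => palindrome
Longest palindromic substring: "bbbbb" with length 5

5


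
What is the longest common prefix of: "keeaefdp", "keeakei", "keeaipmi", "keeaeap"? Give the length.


Words: keeaefdp, keeakei, keeaipmi, keeaeap
  Position 0: all 'k' => match
  Position 1: all 'e' => match
  Position 2: all 'e' => match
  Position 3: all 'a' => match
  Position 4: ('e', 'k', 'i', 'e') => mismatch, stop
LCP = "keea" (length 4)

4


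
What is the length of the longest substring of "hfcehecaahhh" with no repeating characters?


Input: "hfcehecaahhh"
Sliding window (track last position of each char):
  Position 0 ('h'): window [0,0] length 1 -- new best
  Position 1 ('f'): window [0,1] length 2 -- new best
  Position 2 ('c'): window [0,2] length 3 -- new best
  Position 3 ('e'): window [0,3] length 4 -- new best
  Position 4 ('h'): repeat (last at 0), move window start to 1
  Position 4 ('h'): window [1,4] length 4
  Position 5 ('e'): repeat (last at 3), move window start to 4
  Position 5 ('e'): window [4,5] length 2
  Position 6 ('c'): window [4,6] length 3
  Position 7 ('a'): window [4,7] length 4
  Position 8 ('a'): repeat (last at 7), move window start to 8
  Position 8 ('a'): window [8,8] length 1
  Position 9 ('h'): window [8,9] length 2
  Position 10 ('h'): repeat (last at 9), move window start to 10
  Position 10 ('h'): window [10,10] length 1
  Position 11 ('h'): repeat (last at 10), move window start to 11
  Position 11 ('h'): window [11,11] length 1
Longest substring with no repeats: "hfce" with length 4

4


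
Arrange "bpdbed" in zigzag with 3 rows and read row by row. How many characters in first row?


Zigzag "bpdbed" into 3 rows:
Placing characters:
  'b' => row 0
  'p' => row 1
  'd' => row 2
  'b' => row 1
  'e' => row 0
  'd' => row 1
Rows:
  Row 0: "be"
  Row 1: "pbd"
  Row 2: "d"
First row length: 2

2


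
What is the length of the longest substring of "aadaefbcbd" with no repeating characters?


Input: "aadaefbcbd"
Sliding window (track last position of each char):
  Position 0 ('a'): window [0,0] length 1 -- new best
  Position 1 ('a'): repeat (last at 0), move window start to 1
  Position 1 ('a'): window [1,1] length 1
  Position 2 ('d'): window [1,2] length 2 -- new best
  Position 3 ('a'): repeat (last at 1), move window start to 2
  Position 3 ('a'): window [2,3] length 2
  Position 4 ('e'): window [2,4] length 3 -- new best
  Position 5 ('f'): window [2,5] length 4 -- new best
  Position 6 ('b'): window [2,6] length 5 -- new best
  Position 7 ('c'): window [2,7] length 6 -- new best
  Position 8 ('b'): repeat (last at 6), move window start to 7
  Position 8 ('b'): window [7,8] length 2
  Position 9 ('d'): window [7,9] length 3
Longest substring with no repeats: "daefbc" with length 6

6


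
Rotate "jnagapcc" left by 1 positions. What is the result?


Input: "jnagapcc", rotate left by 1
First 1 characters: "j"
Remaining characters: "nagapcc"
Concatenate remaining + first: "nagapcc" + "j" = "nagapccj"

nagapccj


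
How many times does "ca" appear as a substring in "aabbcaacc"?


Searching for "ca" in "aabbcaacc"
Scanning each position:
  Position 0: "aa" => no
  Position 1: "ab" => no
  Position 2: "bb" => no
  Position 3: "bc" => no
  Position 4: "ca" => MATCH
  Position 5: "aa" => no
  Position 6: "ac" => no
  Position 7: "cc" => no
Total occurrences: 1

1


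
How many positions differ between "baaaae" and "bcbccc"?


Comparing "baaaae" and "bcbccc" position by position:
  Position 0: 'b' vs 'b' => same
  Position 1: 'a' vs 'c' => DIFFER
  Position 2: 'a' vs 'b' => DIFFER
  Position 3: 'a' vs 'c' => DIFFER
  Position 4: 'a' vs 'c' => DIFFER
  Position 5: 'e' vs 'c' => DIFFER
Positions that differ: 5

5


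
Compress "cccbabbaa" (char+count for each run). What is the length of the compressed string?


Input: cccbabbaa
Runs:
  'c' x 3 => "c3"
  'b' x 1 => "b1"
  'a' x 1 => "a1"
  'b' x 2 => "b2"
  'a' x 2 => "a2"
Compressed: "c3b1a1b2a2"
Compressed length: 10

10


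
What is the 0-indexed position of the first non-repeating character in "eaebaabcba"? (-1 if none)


Input: eaebaabcba
Character frequencies:
  'a': 4
  'b': 3
  'c': 1
  'e': 2
Scanning left to right for freq == 1:
  Position 0 ('e'): freq=2, skip
  Position 1 ('a'): freq=4, skip
  Position 2 ('e'): freq=2, skip
  Position 3 ('b'): freq=3, skip
  Position 4 ('a'): freq=4, skip
  Position 5 ('a'): freq=4, skip
  Position 6 ('b'): freq=3, skip
  Position 7 ('c'): unique! => answer = 7

7


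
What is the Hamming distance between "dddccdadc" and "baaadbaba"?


Comparing "dddccdadc" and "baaadbaba" position by position:
  Position 0: 'd' vs 'b' => differ
  Position 1: 'd' vs 'a' => differ
  Position 2: 'd' vs 'a' => differ
  Position 3: 'c' vs 'a' => differ
  Position 4: 'c' vs 'd' => differ
  Position 5: 'd' vs 'b' => differ
  Position 6: 'a' vs 'a' => same
  Position 7: 'd' vs 'b' => differ
  Position 8: 'c' vs 'a' => differ
Total differences (Hamming distance): 8

8


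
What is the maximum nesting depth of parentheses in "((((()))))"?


Input: "((((()))))"
Tracking depth:
  Position 0 '(': depth becomes 1
  Position 1 '(': depth becomes 2
  Position 2 '(': depth becomes 3
  Position 3 '(': depth becomes 4
  Position 4 '(': depth becomes 5
  Position 5 ')': depth becomes 4
  Position 6 ')': depth becomes 3
  Position 7 ')': depth becomes 2
  Position 8 ')': depth becomes 1
  Position 9 ')': depth becomes 0
Maximum depth reached: 5

5


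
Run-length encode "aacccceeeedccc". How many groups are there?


Input: aacccceeeedccc
Scanning for consecutive runs:
  Group 1: 'a' x 2 (positions 0-1)
  Group 2: 'c' x 4 (positions 2-5)
  Group 3: 'e' x 4 (positions 6-9)
  Group 4: 'd' x 1 (positions 10-10)
  Group 5: 'c' x 3 (positions 11-13)
Total groups: 5

5


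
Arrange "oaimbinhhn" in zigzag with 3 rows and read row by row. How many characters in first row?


Zigzag "oaimbinhhn" into 3 rows:
Placing characters:
  'o' => row 0
  'a' => row 1
  'i' => row 2
  'm' => row 1
  'b' => row 0
  'i' => row 1
  'n' => row 2
  'h' => row 1
  'h' => row 0
  'n' => row 1
Rows:
  Row 0: "obh"
  Row 1: "amihn"
  Row 2: "in"
First row length: 3

3


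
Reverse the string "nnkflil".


Input: nnkflil
Reading characters right to left:
  Position 6: 'l'
  Position 5: 'i'
  Position 4: 'l'
  Position 3: 'f'
  Position 2: 'k'
  Position 1: 'n'
  Position 0: 'n'
Reversed: lilfknn

lilfknn


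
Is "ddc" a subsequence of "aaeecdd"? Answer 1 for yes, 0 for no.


Check if "ddc" is a subsequence of "aaeecdd"
Greedy scan:
  Position 0 ('a'): no match needed
  Position 1 ('a'): no match needed
  Position 2 ('e'): no match needed
  Position 3 ('e'): no match needed
  Position 4 ('c'): no match needed
  Position 5 ('d'): matches sub[0] = 'd'
  Position 6 ('d'): matches sub[1] = 'd'
Only matched 2/3 characters => not a subsequence

0


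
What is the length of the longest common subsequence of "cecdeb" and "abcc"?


LCS of "cecdeb" and "abcc"
DP table:
           a    b    c    c
      0    0    0    0    0
  c   0    0    0    1    1
  e   0    0    0    1    1
  c   0    0    0    1    2
  d   0    0    0    1    2
  e   0    0    0    1    2
  b   0    0    1    1    2
LCS length = dp[6][4] = 2

2


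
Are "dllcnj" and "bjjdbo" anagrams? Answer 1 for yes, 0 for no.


Strings: "dllcnj", "bjjdbo"
Sorted first:  cdjlln
Sorted second: bbdjjo
Differ at position 0: 'c' vs 'b' => not anagrams

0


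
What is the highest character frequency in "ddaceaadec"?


Input: ddaceaadec
Character counts:
  'a': 3
  'c': 2
  'd': 3
  'e': 2
Maximum frequency: 3

3


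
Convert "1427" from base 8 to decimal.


Input: "1427" in base 8
Positional expansion:
  Digit '1' (value 1) x 8^3 = 512
  Digit '4' (value 4) x 8^2 = 256
  Digit '2' (value 2) x 8^1 = 16
  Digit '7' (value 7) x 8^0 = 7
Sum = 791

791


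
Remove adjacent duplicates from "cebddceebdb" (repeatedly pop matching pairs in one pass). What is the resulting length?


Input: cebddceebdb
Stack-based adjacent duplicate removal:
  Read 'c': push. Stack: c
  Read 'e': push. Stack: ce
  Read 'b': push. Stack: ceb
  Read 'd': push. Stack: cebd
  Read 'd': matches stack top 'd' => pop. Stack: ceb
  Read 'c': push. Stack: cebc
  Read 'e': push. Stack: cebce
  Read 'e': matches stack top 'e' => pop. Stack: cebc
  Read 'b': push. Stack: cebcb
  Read 'd': push. Stack: cebcbd
  Read 'b': push. Stack: cebcbdb
Final stack: "cebcbdb" (length 7)

7


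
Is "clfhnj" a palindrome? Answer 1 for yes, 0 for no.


Input: clfhnj
Reversed: jnhflc
  Compare pos 0 ('c') with pos 5 ('j'): MISMATCH
  Compare pos 1 ('l') with pos 4 ('n'): MISMATCH
  Compare pos 2 ('f') with pos 3 ('h'): MISMATCH
Result: not a palindrome

0


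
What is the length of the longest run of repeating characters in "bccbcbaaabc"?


Input: "bccbcbaaabc"
Scanning for longest run:
  Position 1 ('c'): new char, reset run to 1
  Position 2 ('c'): continues run of 'c', length=2
  Position 3 ('b'): new char, reset run to 1
  Position 4 ('c'): new char, reset run to 1
  Position 5 ('b'): new char, reset run to 1
  Position 6 ('a'): new char, reset run to 1
  Position 7 ('a'): continues run of 'a', length=2
  Position 8 ('a'): continues run of 'a', length=3
  Position 9 ('b'): new char, reset run to 1
  Position 10 ('c'): new char, reset run to 1
Longest run: 'a' with length 3

3


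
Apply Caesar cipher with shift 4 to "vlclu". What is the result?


Caesar cipher: shift "vlclu" by 4
  'v' (pos 21) + 4 = pos 25 = 'z'
  'l' (pos 11) + 4 = pos 15 = 'p'
  'c' (pos 2) + 4 = pos 6 = 'g'
  'l' (pos 11) + 4 = pos 15 = 'p'
  'u' (pos 20) + 4 = pos 24 = 'y'
Result: zpgpy

zpgpy


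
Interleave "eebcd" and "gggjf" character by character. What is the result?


Interleaving "eebcd" and "gggjf":
  Position 0: 'e' from first, 'g' from second => "eg"
  Position 1: 'e' from first, 'g' from second => "eg"
  Position 2: 'b' from first, 'g' from second => "bg"
  Position 3: 'c' from first, 'j' from second => "cj"
  Position 4: 'd' from first, 'f' from second => "df"
Result: egegbgcjdf

egegbgcjdf


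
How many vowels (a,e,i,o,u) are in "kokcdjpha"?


Input: kokcdjpha
Checking each character:
  'k' at position 0: consonant
  'o' at position 1: vowel (running total: 1)
  'k' at position 2: consonant
  'c' at position 3: consonant
  'd' at position 4: consonant
  'j' at position 5: consonant
  'p' at position 6: consonant
  'h' at position 7: consonant
  'a' at position 8: vowel (running total: 2)
Total vowels: 2

2


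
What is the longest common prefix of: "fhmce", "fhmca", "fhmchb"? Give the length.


Words: fhmce, fhmca, fhmchb
  Position 0: all 'f' => match
  Position 1: all 'h' => match
  Position 2: all 'm' => match
  Position 3: all 'c' => match
  Position 4: ('e', 'a', 'h') => mismatch, stop
LCP = "fhmc" (length 4)

4


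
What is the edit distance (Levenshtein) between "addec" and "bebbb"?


Computing edit distance: "addec" -> "bebbb"
DP table:
           b    e    b    b    b
      0    1    2    3    4    5
  a   1    1    2    3    4    5
  d   2    2    2    3    4    5
  d   3    3    3    3    4    5
  e   4    4    3    4    4    5
  c   5    5    4    4    5    5
Edit distance = dp[5][5] = 5

5


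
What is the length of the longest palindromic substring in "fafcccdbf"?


Input: "fafcccdbf"
Checking substrings for palindromes:
  [0:3] "faf" (len 3) => palindrome
  [3:6] "ccc" (len 3) => palindrome
  [3:5] "cc" (len 2) => palindrome
  [4:6] "cc" (len 2) => palindrome
Longest palindromic substring: "faf" with length 3

3


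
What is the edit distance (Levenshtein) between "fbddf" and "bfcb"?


Computing edit distance: "fbddf" -> "bfcb"
DP table:
           b    f    c    b
      0    1    2    3    4
  f   1    1    1    2    3
  b   2    1    2    2    2
  d   3    2    2    3    3
  d   4    3    3    3    4
  f   5    4    3    4    4
Edit distance = dp[5][4] = 4

4


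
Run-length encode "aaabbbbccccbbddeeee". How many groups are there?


Input: aaabbbbccccbbddeeee
Scanning for consecutive runs:
  Group 1: 'a' x 3 (positions 0-2)
  Group 2: 'b' x 4 (positions 3-6)
  Group 3: 'c' x 4 (positions 7-10)
  Group 4: 'b' x 2 (positions 11-12)
  Group 5: 'd' x 2 (positions 13-14)
  Group 6: 'e' x 4 (positions 15-18)
Total groups: 6

6


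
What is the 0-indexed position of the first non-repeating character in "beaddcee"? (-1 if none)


Input: beaddcee
Character frequencies:
  'a': 1
  'b': 1
  'c': 1
  'd': 2
  'e': 3
Scanning left to right for freq == 1:
  Position 0 ('b'): unique! => answer = 0

0


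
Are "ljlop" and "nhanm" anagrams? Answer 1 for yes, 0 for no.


Strings: "ljlop", "nhanm"
Sorted first:  jllop
Sorted second: ahmnn
Differ at position 0: 'j' vs 'a' => not anagrams

0


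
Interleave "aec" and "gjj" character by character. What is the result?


Interleaving "aec" and "gjj":
  Position 0: 'a' from first, 'g' from second => "ag"
  Position 1: 'e' from first, 'j' from second => "ej"
  Position 2: 'c' from first, 'j' from second => "cj"
Result: agejcj

agejcj


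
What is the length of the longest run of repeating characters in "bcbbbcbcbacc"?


Input: "bcbbbcbcbacc"
Scanning for longest run:
  Position 1 ('c'): new char, reset run to 1
  Position 2 ('b'): new char, reset run to 1
  Position 3 ('b'): continues run of 'b', length=2
  Position 4 ('b'): continues run of 'b', length=3
  Position 5 ('c'): new char, reset run to 1
  Position 6 ('b'): new char, reset run to 1
  Position 7 ('c'): new char, reset run to 1
  Position 8 ('b'): new char, reset run to 1
  Position 9 ('a'): new char, reset run to 1
  Position 10 ('c'): new char, reset run to 1
  Position 11 ('c'): continues run of 'c', length=2
Longest run: 'b' with length 3

3


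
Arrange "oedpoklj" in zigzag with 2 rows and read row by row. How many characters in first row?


Zigzag "oedpoklj" into 2 rows:
Placing characters:
  'o' => row 0
  'e' => row 1
  'd' => row 0
  'p' => row 1
  'o' => row 0
  'k' => row 1
  'l' => row 0
  'j' => row 1
Rows:
  Row 0: "odol"
  Row 1: "epkj"
First row length: 4

4


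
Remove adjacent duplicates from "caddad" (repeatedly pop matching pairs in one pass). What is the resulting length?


Input: caddad
Stack-based adjacent duplicate removal:
  Read 'c': push. Stack: c
  Read 'a': push. Stack: ca
  Read 'd': push. Stack: cad
  Read 'd': matches stack top 'd' => pop. Stack: ca
  Read 'a': matches stack top 'a' => pop. Stack: c
  Read 'd': push. Stack: cd
Final stack: "cd" (length 2)

2


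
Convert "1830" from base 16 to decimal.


Input: "1830" in base 16
Positional expansion:
  Digit '1' (value 1) x 16^3 = 4096
  Digit '8' (value 8) x 16^2 = 2048
  Digit '3' (value 3) x 16^1 = 48
  Digit '0' (value 0) x 16^0 = 0
Sum = 6192

6192


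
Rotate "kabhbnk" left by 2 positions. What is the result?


Input: "kabhbnk", rotate left by 2
First 2 characters: "ka"
Remaining characters: "bhbnk"
Concatenate remaining + first: "bhbnk" + "ka" = "bhbnkka"

bhbnkka


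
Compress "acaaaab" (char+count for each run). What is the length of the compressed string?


Input: acaaaab
Runs:
  'a' x 1 => "a1"
  'c' x 1 => "c1"
  'a' x 4 => "a4"
  'b' x 1 => "b1"
Compressed: "a1c1a4b1"
Compressed length: 8

8


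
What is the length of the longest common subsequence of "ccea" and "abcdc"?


LCS of "ccea" and "abcdc"
DP table:
           a    b    c    d    c
      0    0    0    0    0    0
  c   0    0    0    1    1    1
  c   0    0    0    1    1    2
  e   0    0    0    1    1    2
  a   0    1    1    1    1    2
LCS length = dp[4][5] = 2

2


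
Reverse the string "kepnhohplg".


Input: kepnhohplg
Reading characters right to left:
  Position 9: 'g'
  Position 8: 'l'
  Position 7: 'p'
  Position 6: 'h'
  Position 5: 'o'
  Position 4: 'h'
  Position 3: 'n'
  Position 2: 'p'
  Position 1: 'e'
  Position 0: 'k'
Reversed: glphohnpek

glphohnpek


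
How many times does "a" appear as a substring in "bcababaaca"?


Searching for "a" in "bcababaaca"
Scanning each position:
  Position 0: "b" => no
  Position 1: "c" => no
  Position 2: "a" => MATCH
  Position 3: "b" => no
  Position 4: "a" => MATCH
  Position 5: "b" => no
  Position 6: "a" => MATCH
  Position 7: "a" => MATCH
  Position 8: "c" => no
  Position 9: "a" => MATCH
Total occurrences: 5

5


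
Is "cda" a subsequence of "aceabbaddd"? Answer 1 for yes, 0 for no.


Check if "cda" is a subsequence of "aceabbaddd"
Greedy scan:
  Position 0 ('a'): no match needed
  Position 1 ('c'): matches sub[0] = 'c'
  Position 2 ('e'): no match needed
  Position 3 ('a'): no match needed
  Position 4 ('b'): no match needed
  Position 5 ('b'): no match needed
  Position 6 ('a'): no match needed
  Position 7 ('d'): matches sub[1] = 'd'
  Position 8 ('d'): no match needed
  Position 9 ('d'): no match needed
Only matched 2/3 characters => not a subsequence

0


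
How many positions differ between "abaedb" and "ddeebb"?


Comparing "abaedb" and "ddeebb" position by position:
  Position 0: 'a' vs 'd' => DIFFER
  Position 1: 'b' vs 'd' => DIFFER
  Position 2: 'a' vs 'e' => DIFFER
  Position 3: 'e' vs 'e' => same
  Position 4: 'd' vs 'b' => DIFFER
  Position 5: 'b' vs 'b' => same
Positions that differ: 4

4


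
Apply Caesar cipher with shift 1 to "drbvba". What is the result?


Caesar cipher: shift "drbvba" by 1
  'd' (pos 3) + 1 = pos 4 = 'e'
  'r' (pos 17) + 1 = pos 18 = 's'
  'b' (pos 1) + 1 = pos 2 = 'c'
  'v' (pos 21) + 1 = pos 22 = 'w'
  'b' (pos 1) + 1 = pos 2 = 'c'
  'a' (pos 0) + 1 = pos 1 = 'b'
Result: escwcb

escwcb


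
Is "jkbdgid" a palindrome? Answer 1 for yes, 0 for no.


Input: jkbdgid
Reversed: digdbkj
  Compare pos 0 ('j') with pos 6 ('d'): MISMATCH
  Compare pos 1 ('k') with pos 5 ('i'): MISMATCH
  Compare pos 2 ('b') with pos 4 ('g'): MISMATCH
Result: not a palindrome

0


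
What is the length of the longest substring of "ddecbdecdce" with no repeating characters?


Input: "ddecbdecdce"
Sliding window (track last position of each char):
  Position 0 ('d'): window [0,0] length 1 -- new best
  Position 1 ('d'): repeat (last at 0), move window start to 1
  Position 1 ('d'): window [1,1] length 1
  Position 2 ('e'): window [1,2] length 2 -- new best
  Position 3 ('c'): window [1,3] length 3 -- new best
  Position 4 ('b'): window [1,4] length 4 -- new best
  Position 5 ('d'): repeat (last at 1), move window start to 2
  Position 5 ('d'): window [2,5] length 4
  Position 6 ('e'): repeat (last at 2), move window start to 3
  Position 6 ('e'): window [3,6] length 4
  Position 7 ('c'): repeat (last at 3), move window start to 4
  Position 7 ('c'): window [4,7] length 4
  Position 8 ('d'): repeat (last at 5), move window start to 6
  Position 8 ('d'): window [6,8] length 3
  Position 9 ('c'): repeat (last at 7), move window start to 8
  Position 9 ('c'): window [8,9] length 2
  Position 10 ('e'): window [8,10] length 3
Longest substring with no repeats: "decb" with length 4

4


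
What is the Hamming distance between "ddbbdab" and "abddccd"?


Comparing "ddbbdab" and "abddccd" position by position:
  Position 0: 'd' vs 'a' => differ
  Position 1: 'd' vs 'b' => differ
  Position 2: 'b' vs 'd' => differ
  Position 3: 'b' vs 'd' => differ
  Position 4: 'd' vs 'c' => differ
  Position 5: 'a' vs 'c' => differ
  Position 6: 'b' vs 'd' => differ
Total differences (Hamming distance): 7

7


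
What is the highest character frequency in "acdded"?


Input: acdded
Character counts:
  'a': 1
  'c': 1
  'd': 3
  'e': 1
Maximum frequency: 3

3


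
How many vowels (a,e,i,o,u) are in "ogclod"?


Input: ogclod
Checking each character:
  'o' at position 0: vowel (running total: 1)
  'g' at position 1: consonant
  'c' at position 2: consonant
  'l' at position 3: consonant
  'o' at position 4: vowel (running total: 2)
  'd' at position 5: consonant
Total vowels: 2

2


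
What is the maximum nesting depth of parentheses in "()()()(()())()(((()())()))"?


Input: "()()()(()())()(((()())()))"
Tracking depth:
  Position 0 '(': depth becomes 1
  Position 1 ')': depth becomes 0
  Position 2 '(': depth becomes 1
  Position 3 ')': depth becomes 0
  Position 4 '(': depth becomes 1
  Position 5 ')': depth becomes 0
  Position 6 '(': depth becomes 1
  Position 7 '(': depth becomes 2
  Position 8 ')': depth becomes 1
  Position 9 '(': depth becomes 2
  Position 10 ')': depth becomes 1
  Position 11 ')': depth becomes 0
  Position 12 '(': depth becomes 1
  Position 13 ')': depth becomes 0
  Position 14 '(': depth becomes 1
  Position 15 '(': depth becomes 2
  Position 16 '(': depth becomes 3
  Position 17 '(': depth becomes 4
  Position 18 ')': depth becomes 3
  Position 19 '(': depth becomes 4
  Position 20 ')': depth becomes 3
  Position 21 ')': depth becomes 2
  Position 22 '(': depth becomes 3
  Position 23 ')': depth becomes 2
  Position 24 ')': depth becomes 1
  Position 25 ')': depth becomes 0
Maximum depth reached: 4

4


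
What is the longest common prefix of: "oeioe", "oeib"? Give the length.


Words: oeioe, oeib
  Position 0: all 'o' => match
  Position 1: all 'e' => match
  Position 2: all 'i' => match
  Position 3: ('o', 'b') => mismatch, stop
LCP = "oei" (length 3)

3


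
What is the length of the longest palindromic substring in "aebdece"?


Input: "aebdece"
Checking substrings for palindromes:
  [4:7] "ece" (len 3) => palindrome
Longest palindromic substring: "ece" with length 3

3


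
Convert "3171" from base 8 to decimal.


Input: "3171" in base 8
Positional expansion:
  Digit '3' (value 3) x 8^3 = 1536
  Digit '1' (value 1) x 8^2 = 64
  Digit '7' (value 7) x 8^1 = 56
  Digit '1' (value 1) x 8^0 = 1
Sum = 1657

1657


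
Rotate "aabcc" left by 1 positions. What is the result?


Input: "aabcc", rotate left by 1
First 1 characters: "a"
Remaining characters: "abcc"
Concatenate remaining + first: "abcc" + "a" = "abcca"

abcca


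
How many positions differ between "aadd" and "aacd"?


Comparing "aadd" and "aacd" position by position:
  Position 0: 'a' vs 'a' => same
  Position 1: 'a' vs 'a' => same
  Position 2: 'd' vs 'c' => DIFFER
  Position 3: 'd' vs 'd' => same
Positions that differ: 1

1


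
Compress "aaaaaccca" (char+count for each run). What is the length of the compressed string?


Input: aaaaaccca
Runs:
  'a' x 5 => "a5"
  'c' x 3 => "c3"
  'a' x 1 => "a1"
Compressed: "a5c3a1"
Compressed length: 6

6


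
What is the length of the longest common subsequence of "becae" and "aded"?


LCS of "becae" and "aded"
DP table:
           a    d    e    d
      0    0    0    0    0
  b   0    0    0    0    0
  e   0    0    0    1    1
  c   0    0    0    1    1
  a   0    1    1    1    1
  e   0    1    1    2    2
LCS length = dp[5][4] = 2

2


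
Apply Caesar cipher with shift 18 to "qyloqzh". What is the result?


Caesar cipher: shift "qyloqzh" by 18
  'q' (pos 16) + 18 = pos 8 = 'i'
  'y' (pos 24) + 18 = pos 16 = 'q'
  'l' (pos 11) + 18 = pos 3 = 'd'
  'o' (pos 14) + 18 = pos 6 = 'g'
  'q' (pos 16) + 18 = pos 8 = 'i'
  'z' (pos 25) + 18 = pos 17 = 'r'
  'h' (pos 7) + 18 = pos 25 = 'z'
Result: iqdgirz

iqdgirz


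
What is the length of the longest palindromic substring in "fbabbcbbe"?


Input: "fbabbcbbe"
Checking substrings for palindromes:
  [3:8] "bbcbb" (len 5) => palindrome
  [1:4] "bab" (len 3) => palindrome
  [4:7] "bcb" (len 3) => palindrome
  [3:5] "bb" (len 2) => palindrome
  [6:8] "bb" (len 2) => palindrome
Longest palindromic substring: "bbcbb" with length 5

5


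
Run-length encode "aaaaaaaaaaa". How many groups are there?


Input: aaaaaaaaaaa
Scanning for consecutive runs:
  Group 1: 'a' x 11 (positions 0-10)
Total groups: 1

1


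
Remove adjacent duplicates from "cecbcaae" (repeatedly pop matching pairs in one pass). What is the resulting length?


Input: cecbcaae
Stack-based adjacent duplicate removal:
  Read 'c': push. Stack: c
  Read 'e': push. Stack: ce
  Read 'c': push. Stack: cec
  Read 'b': push. Stack: cecb
  Read 'c': push. Stack: cecbc
  Read 'a': push. Stack: cecbca
  Read 'a': matches stack top 'a' => pop. Stack: cecbc
  Read 'e': push. Stack: cecbce
Final stack: "cecbce" (length 6)

6


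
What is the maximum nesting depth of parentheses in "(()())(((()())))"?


Input: "(()())(((()())))"
Tracking depth:
  Position 0 '(': depth becomes 1
  Position 1 '(': depth becomes 2
  Position 2 ')': depth becomes 1
  Position 3 '(': depth becomes 2
  Position 4 ')': depth becomes 1
  Position 5 ')': depth becomes 0
  Position 6 '(': depth becomes 1
  Position 7 '(': depth becomes 2
  Position 8 '(': depth becomes 3
  Position 9 '(': depth becomes 4
  Position 10 ')': depth becomes 3
  Position 11 '(': depth becomes 4
  Position 12 ')': depth becomes 3
  Position 13 ')': depth becomes 2
  Position 14 ')': depth becomes 1
  Position 15 ')': depth becomes 0
Maximum depth reached: 4

4


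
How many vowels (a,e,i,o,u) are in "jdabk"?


Input: jdabk
Checking each character:
  'j' at position 0: consonant
  'd' at position 1: consonant
  'a' at position 2: vowel (running total: 1)
  'b' at position 3: consonant
  'k' at position 4: consonant
Total vowels: 1

1


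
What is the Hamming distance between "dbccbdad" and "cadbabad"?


Comparing "dbccbdad" and "cadbabad" position by position:
  Position 0: 'd' vs 'c' => differ
  Position 1: 'b' vs 'a' => differ
  Position 2: 'c' vs 'd' => differ
  Position 3: 'c' vs 'b' => differ
  Position 4: 'b' vs 'a' => differ
  Position 5: 'd' vs 'b' => differ
  Position 6: 'a' vs 'a' => same
  Position 7: 'd' vs 'd' => same
Total differences (Hamming distance): 6

6


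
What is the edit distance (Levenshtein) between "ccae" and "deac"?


Computing edit distance: "ccae" -> "deac"
DP table:
           d    e    a    c
      0    1    2    3    4
  c   1    1    2    3    3
  c   2    2    2    3    3
  a   3    3    3    2    3
  e   4    4    3    3    3
Edit distance = dp[4][4] = 3

3


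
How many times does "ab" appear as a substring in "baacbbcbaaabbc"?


Searching for "ab" in "baacbbcbaaabbc"
Scanning each position:
  Position 0: "ba" => no
  Position 1: "aa" => no
  Position 2: "ac" => no
  Position 3: "cb" => no
  Position 4: "bb" => no
  Position 5: "bc" => no
  Position 6: "cb" => no
  Position 7: "ba" => no
  Position 8: "aa" => no
  Position 9: "aa" => no
  Position 10: "ab" => MATCH
  Position 11: "bb" => no
  Position 12: "bc" => no
Total occurrences: 1

1


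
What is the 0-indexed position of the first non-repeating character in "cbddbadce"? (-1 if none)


Input: cbddbadce
Character frequencies:
  'a': 1
  'b': 2
  'c': 2
  'd': 3
  'e': 1
Scanning left to right for freq == 1:
  Position 0 ('c'): freq=2, skip
  Position 1 ('b'): freq=2, skip
  Position 2 ('d'): freq=3, skip
  Position 3 ('d'): freq=3, skip
  Position 4 ('b'): freq=2, skip
  Position 5 ('a'): unique! => answer = 5

5


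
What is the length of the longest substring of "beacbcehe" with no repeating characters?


Input: "beacbcehe"
Sliding window (track last position of each char):
  Position 0 ('b'): window [0,0] length 1 -- new best
  Position 1 ('e'): window [0,1] length 2 -- new best
  Position 2 ('a'): window [0,2] length 3 -- new best
  Position 3 ('c'): window [0,3] length 4 -- new best
  Position 4 ('b'): repeat (last at 0), move window start to 1
  Position 4 ('b'): window [1,4] length 4
  Position 5 ('c'): repeat (last at 3), move window start to 4
  Position 5 ('c'): window [4,5] length 2
  Position 6 ('e'): window [4,6] length 3
  Position 7 ('h'): window [4,7] length 4
  Position 8 ('e'): repeat (last at 6), move window start to 7
  Position 8 ('e'): window [7,8] length 2
Longest substring with no repeats: "beac" with length 4

4


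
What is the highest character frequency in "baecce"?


Input: baecce
Character counts:
  'a': 1
  'b': 1
  'c': 2
  'e': 2
Maximum frequency: 2

2


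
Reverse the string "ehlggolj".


Input: ehlggolj
Reading characters right to left:
  Position 7: 'j'
  Position 6: 'l'
  Position 5: 'o'
  Position 4: 'g'
  Position 3: 'g'
  Position 2: 'l'
  Position 1: 'h'
  Position 0: 'e'
Reversed: jlogglhe

jlogglhe


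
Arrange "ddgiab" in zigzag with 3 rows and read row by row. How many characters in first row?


Zigzag "ddgiab" into 3 rows:
Placing characters:
  'd' => row 0
  'd' => row 1
  'g' => row 2
  'i' => row 1
  'a' => row 0
  'b' => row 1
Rows:
  Row 0: "da"
  Row 1: "dib"
  Row 2: "g"
First row length: 2

2


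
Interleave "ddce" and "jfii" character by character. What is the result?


Interleaving "ddce" and "jfii":
  Position 0: 'd' from first, 'j' from second => "dj"
  Position 1: 'd' from first, 'f' from second => "df"
  Position 2: 'c' from first, 'i' from second => "ci"
  Position 3: 'e' from first, 'i' from second => "ei"
Result: djdfciei

djdfciei


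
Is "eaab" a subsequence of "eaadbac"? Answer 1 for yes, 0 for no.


Check if "eaab" is a subsequence of "eaadbac"
Greedy scan:
  Position 0 ('e'): matches sub[0] = 'e'
  Position 1 ('a'): matches sub[1] = 'a'
  Position 2 ('a'): matches sub[2] = 'a'
  Position 3 ('d'): no match needed
  Position 4 ('b'): matches sub[3] = 'b'
  Position 5 ('a'): no match needed
  Position 6 ('c'): no match needed
All 4 characters matched => is a subsequence

1


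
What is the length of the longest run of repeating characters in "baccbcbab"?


Input: "baccbcbab"
Scanning for longest run:
  Position 1 ('a'): new char, reset run to 1
  Position 2 ('c'): new char, reset run to 1
  Position 3 ('c'): continues run of 'c', length=2
  Position 4 ('b'): new char, reset run to 1
  Position 5 ('c'): new char, reset run to 1
  Position 6 ('b'): new char, reset run to 1
  Position 7 ('a'): new char, reset run to 1
  Position 8 ('b'): new char, reset run to 1
Longest run: 'c' with length 2

2


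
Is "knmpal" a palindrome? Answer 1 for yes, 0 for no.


Input: knmpal
Reversed: lapmnk
  Compare pos 0 ('k') with pos 5 ('l'): MISMATCH
  Compare pos 1 ('n') with pos 4 ('a'): MISMATCH
  Compare pos 2 ('m') with pos 3 ('p'): MISMATCH
Result: not a palindrome

0


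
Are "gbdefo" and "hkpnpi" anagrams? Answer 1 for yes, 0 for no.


Strings: "gbdefo", "hkpnpi"
Sorted first:  bdefgo
Sorted second: hiknpp
Differ at position 0: 'b' vs 'h' => not anagrams

0


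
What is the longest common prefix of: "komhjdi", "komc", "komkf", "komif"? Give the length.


Words: komhjdi, komc, komkf, komif
  Position 0: all 'k' => match
  Position 1: all 'o' => match
  Position 2: all 'm' => match
  Position 3: ('h', 'c', 'k', 'i') => mismatch, stop
LCP = "kom" (length 3)

3


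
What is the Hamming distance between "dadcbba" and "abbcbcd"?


Comparing "dadcbba" and "abbcbcd" position by position:
  Position 0: 'd' vs 'a' => differ
  Position 1: 'a' vs 'b' => differ
  Position 2: 'd' vs 'b' => differ
  Position 3: 'c' vs 'c' => same
  Position 4: 'b' vs 'b' => same
  Position 5: 'b' vs 'c' => differ
  Position 6: 'a' vs 'd' => differ
Total differences (Hamming distance): 5

5


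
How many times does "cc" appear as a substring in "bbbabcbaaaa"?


Searching for "cc" in "bbbabcbaaaa"
Scanning each position:
  Position 0: "bb" => no
  Position 1: "bb" => no
  Position 2: "ba" => no
  Position 3: "ab" => no
  Position 4: "bc" => no
  Position 5: "cb" => no
  Position 6: "ba" => no
  Position 7: "aa" => no
  Position 8: "aa" => no
  Position 9: "aa" => no
Total occurrences: 0

0


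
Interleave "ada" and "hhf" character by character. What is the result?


Interleaving "ada" and "hhf":
  Position 0: 'a' from first, 'h' from second => "ah"
  Position 1: 'd' from first, 'h' from second => "dh"
  Position 2: 'a' from first, 'f' from second => "af"
Result: ahdhaf

ahdhaf


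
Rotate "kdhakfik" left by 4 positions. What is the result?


Input: "kdhakfik", rotate left by 4
First 4 characters: "kdha"
Remaining characters: "kfik"
Concatenate remaining + first: "kfik" + "kdha" = "kfikkdha"

kfikkdha
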